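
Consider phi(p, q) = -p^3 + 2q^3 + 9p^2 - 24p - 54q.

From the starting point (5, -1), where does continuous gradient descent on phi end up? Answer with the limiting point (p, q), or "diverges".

diverges

phi is separable, so gradient descent decouples: p follows -∂phi/∂p, q follows -∂phi/∂q.
∂phi/∂p = -3(p - 4)(p - 2); at p=5 this is -9, so p increases.
∂phi/∂q = 6(q - 3)(q + 3); at q=-1 this is -48, so q increases.
The p-coordinate has no critical point in that direction and runs off to infinity.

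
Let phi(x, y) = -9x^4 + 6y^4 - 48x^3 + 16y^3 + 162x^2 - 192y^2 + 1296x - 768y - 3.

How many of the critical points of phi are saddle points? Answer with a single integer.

phi separates as a function of x plus a function of y, so ∇phi=0 decouples.
∂phi/∂x = -36(x - 3)(x + 3)(x + 4) = 0 at x ∈ {-4, -3, 3}; ∂phi/∂y = 24(y - 4)(y + 2)(y + 4) = 0 at y ∈ {-4, -2, 4}.
The Hessian is diagonal: diag(phi_xx, phi_yy). Second derivatives: phi_xx(-4)=-252, phi_xx(-3)=216, phi_xx(3)=-1512; phi_yy(-4)=384, phi_yy(-2)=-288, phi_yy(4)=1152.
Saddle points occur where the two diagonal entries have opposite signs: (-4, -4), (-4, 4), (-3, -2), (3, -4), (3, 4). Count: 5.

5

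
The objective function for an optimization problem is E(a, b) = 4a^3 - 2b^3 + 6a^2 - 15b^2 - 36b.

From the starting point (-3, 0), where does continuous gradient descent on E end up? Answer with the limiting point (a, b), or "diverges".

diverges

E is separable, so gradient descent decouples: a follows -∂E/∂a, b follows -∂E/∂b.
∂E/∂a = 12a(a + 1); at a=-3 this is 72, so a decreases.
∂E/∂b = -6(b + 2)(b + 3); at b=0 this is -36, so b increases.
The a-coordinate has no critical point in that direction and runs off to infinity.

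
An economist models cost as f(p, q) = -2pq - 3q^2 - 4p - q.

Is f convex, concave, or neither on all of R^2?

neither

f is quadratic, so its Hessian is the constant matrix H = [[0, -2], [-2, -6]].
det(H) = -4, tr(H) = -6.
det(H) < 0, so H is indefinite: neither convex nor concave.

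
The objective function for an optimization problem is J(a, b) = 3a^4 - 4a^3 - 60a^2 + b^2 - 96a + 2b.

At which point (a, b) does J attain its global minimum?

J(a,b) separates as P(a) + Q(b), so its minimum is min P + min Q.
P'(a) = 12(a - 4)(a + 1)(a + 2) vanishes at a ∈ {-2, -1, 4}; Q'(b) = 2b + 2 vanishes at b ∈ {-1}.
Local minima of P (where P''>0): P(-2)=32, P(4)=-832. Local minima of Q: Q(-1)=-1.
So the global minimum of J is P(4) + Q(-1) = -832 − 1 = -833, attained at (4, -1).

(4, -1)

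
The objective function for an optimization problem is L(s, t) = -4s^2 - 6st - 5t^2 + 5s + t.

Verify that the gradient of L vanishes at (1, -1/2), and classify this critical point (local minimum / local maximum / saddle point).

local maximum

∇L = (-8s - 6t + 5, -6s - 10t + 1); substituting (1, -1/2) gives ∇L = (0, 0), so (1, -1/2) is indeed a critical point.
The Hessian of L is constant: H = [[-8, -6], [-6, -10]].
det(H) = (-8)·(-10) − (-6)² = 44.
det(H) > 0 and tr(H) = -18 < 0, so H is negative definite and the point is a local maximum.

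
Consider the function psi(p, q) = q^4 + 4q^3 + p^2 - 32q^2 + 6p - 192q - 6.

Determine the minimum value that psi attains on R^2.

psi(p,q) separates as A(p) + B(q) − 6, so its minimum is min A + min B − 6.
A'(p) = 2p + 6 vanishes at p ∈ {-3}; B'(q) = 4(q - 4)(q + 3)(q + 4) vanishes at q ∈ {-4, -3, 4}.
Local minima of A (where A''>0): A(-3)=-9. Local minima of B: B(-4)=256, B(4)=-768.
So the global minimum of psi is A(-3) + B(4) − 6 = -9 − 768 − 6 = -783, attained at (-3, 4).

-783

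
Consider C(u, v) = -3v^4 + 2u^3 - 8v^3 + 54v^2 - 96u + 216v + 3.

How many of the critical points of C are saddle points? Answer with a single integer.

C separates as a function of u plus a function of v, so ∇C=0 decouples.
∂C/∂u = 6(u - 4)(u + 4) = 0 at u ∈ {-4, 4}; ∂C/∂v = -12(v - 3)(v + 2)(v + 3) = 0 at v ∈ {-3, -2, 3}.
The Hessian is diagonal: diag(C_uu, C_vv). Second derivatives: C_uu(-4)=-48, C_uu(4)=48; C_vv(-3)=-72, C_vv(-2)=60, C_vv(3)=-360.
Saddle points occur where the two diagonal entries have opposite signs: (-4, -2), (4, -3), (4, 3). Count: 3.

3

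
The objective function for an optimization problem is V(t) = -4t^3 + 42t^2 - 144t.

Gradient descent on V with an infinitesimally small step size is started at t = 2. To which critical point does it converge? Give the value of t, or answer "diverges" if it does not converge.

V'(t) = -12(t - 4)(t - 3), so V'(2) = -24.
Gradient descent moves in the -V' direction, i.e. t is increasing.
The nearest critical point in that direction is t = 3, where V'' = 12 > 0 (a local minimum). The iterate converges there.

3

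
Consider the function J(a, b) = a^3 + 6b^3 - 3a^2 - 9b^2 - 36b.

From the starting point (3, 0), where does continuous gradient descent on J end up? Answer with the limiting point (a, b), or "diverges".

(2, 2)

J is separable, so gradient descent decouples: a follows -∂J/∂a, b follows -∂J/∂b.
∂J/∂a = 3a(a - 2); at a=3 this is 9, so a decreases.
∂J/∂b = 18(b - 2)(b + 1); at b=0 this is -36, so b increases.
a converges to its nearest critical value 2 (a local min of the a-part); b converges to 2. The iterate converges to (2, 2).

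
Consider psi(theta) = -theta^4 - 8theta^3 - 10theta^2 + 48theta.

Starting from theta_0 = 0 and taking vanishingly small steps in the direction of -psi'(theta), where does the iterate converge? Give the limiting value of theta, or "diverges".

psi'(theta) = -4(theta - 1)(theta + 3)(theta + 4), so psi'(0) = 48.
Gradient descent moves in the -psi' direction, i.e. theta is decreasing.
The nearest critical point in that direction is theta = -3, where psi'' = 16 > 0 (a local minimum). The iterate converges there.

-3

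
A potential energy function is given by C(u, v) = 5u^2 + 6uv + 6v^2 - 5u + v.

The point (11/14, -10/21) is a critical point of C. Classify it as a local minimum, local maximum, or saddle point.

The Hessian of C is constant: H = [[10, 6], [6, 12]].
det(H) = 10·12 − 6² = 84.
det(H) > 0 and tr(H) = 22 > 0, so H is positive definite and the point is a local minimum.

local minimum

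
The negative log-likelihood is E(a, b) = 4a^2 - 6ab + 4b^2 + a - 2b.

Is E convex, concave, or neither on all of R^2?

E is quadratic, so its Hessian is the constant matrix H = [[8, -6], [-6, 8]].
det(H) = 28, tr(H) = 16.
det(H) > 0 and tr(H) > 0, so H is positive definite everywhere: convex.

convex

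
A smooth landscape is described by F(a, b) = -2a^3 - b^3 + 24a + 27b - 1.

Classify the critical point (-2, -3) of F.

local minimum

The mixed partial ∂²F/∂a∂b is 0, so the Hessian at any point is diag(F_aa, F_bb) = diag(-12a, -6b).
At (-2, -3): H = diag(24, 18).
Both eigenvalues are positive, so H is positive definite: a local minimum.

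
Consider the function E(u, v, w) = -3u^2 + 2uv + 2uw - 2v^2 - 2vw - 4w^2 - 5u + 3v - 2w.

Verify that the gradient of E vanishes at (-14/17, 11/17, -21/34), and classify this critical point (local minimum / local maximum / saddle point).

local maximum

∇E = (-6u + 2v + 2w - 5, 2u - 4v - 2w + 3, 2u - 2v - 8w - 2); substituting (-14/17, 11/17, -21/34) gives ∇E = (0, 0, 0), so (-14/17, 11/17, -21/34) is indeed a critical point.
The Hessian is constant: H = [[-6, 2, 2], [2, -4, -2], [2, -2, -8]].
Leading principal minors: Δ₁ = -6, Δ₂ = 20, Δ₃ = -136.
The minors alternate sign starting negative (−, +, −), so H is negative definite: a local maximum.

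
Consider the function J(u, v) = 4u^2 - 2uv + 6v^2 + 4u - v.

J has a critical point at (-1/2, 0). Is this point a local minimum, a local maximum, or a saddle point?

The Hessian of J is constant: H = [[8, -2], [-2, 12]].
det(H) = 8·12 − (-2)² = 92.
det(H) > 0 and tr(H) = 20 > 0, so H is positive definite and the point is a local minimum.

local minimum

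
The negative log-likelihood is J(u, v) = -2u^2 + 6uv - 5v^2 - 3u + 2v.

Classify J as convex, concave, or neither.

J is quadratic, so its Hessian is the constant matrix H = [[-4, 6], [6, -10]].
det(H) = 4, tr(H) = -14.
det(H) > 0 and tr(H) < 0, so H is negative definite everywhere: concave.

concave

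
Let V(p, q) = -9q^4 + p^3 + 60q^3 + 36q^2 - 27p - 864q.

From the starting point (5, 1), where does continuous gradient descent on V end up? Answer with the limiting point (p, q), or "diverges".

V is separable, so gradient descent decouples: p follows -∂V/∂p, q follows -∂V/∂q.
∂V/∂p = 3(p - 3)(p + 3); at p=5 this is 48, so p decreases.
∂V/∂q = -36(q - 4)(q - 3)(q + 2); at q=1 this is -648, so q increases.
p converges to its nearest critical value 3 (a local min of the p-part); q converges to 3. The iterate converges to (3, 3).

(3, 3)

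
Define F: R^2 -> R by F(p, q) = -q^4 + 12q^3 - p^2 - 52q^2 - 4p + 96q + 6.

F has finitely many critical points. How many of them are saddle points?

F separates as a function of p plus a function of q, so ∇F=0 decouples.
∂F/∂p = -2(p + 2) = 0 at p ∈ {-2}; ∂F/∂q = -4(q - 4)(q - 3)(q - 2) = 0 at q ∈ {2, 3, 4}.
The Hessian is diagonal: diag(F_pp, F_qq). Second derivatives: F_pp(-2)=-2; F_qq(2)=-8, F_qq(3)=4, F_qq(4)=-8.
Saddle points occur where the two diagonal entries have opposite signs: (-2, 3). Count: 1.

1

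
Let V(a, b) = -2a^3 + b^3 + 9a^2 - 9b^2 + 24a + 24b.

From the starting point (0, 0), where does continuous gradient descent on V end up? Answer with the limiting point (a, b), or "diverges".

diverges

V is separable, so gradient descent decouples: a follows -∂V/∂a, b follows -∂V/∂b.
∂V/∂a = -6(a - 4)(a + 1); at a=0 this is 24, so a decreases.
∂V/∂b = 3(b - 4)(b - 2); at b=0 this is 24, so b decreases.
The b-coordinate has no critical point in that direction and runs off to infinity.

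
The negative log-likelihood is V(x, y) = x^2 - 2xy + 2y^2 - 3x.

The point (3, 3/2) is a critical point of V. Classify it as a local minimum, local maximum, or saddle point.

The Hessian of V is constant: H = [[2, -2], [-2, 4]].
det(H) = 2·4 − (-2)² = 4.
det(H) > 0 and tr(H) = 6 > 0, so H is positive definite and the point is a local minimum.

local minimum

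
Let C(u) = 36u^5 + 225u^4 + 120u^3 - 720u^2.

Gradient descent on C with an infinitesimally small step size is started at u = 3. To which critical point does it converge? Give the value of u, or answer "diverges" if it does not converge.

C'(u) = 180u(u - 1)(u + 2)(u + 4), so C'(3) = 37800.
Gradient descent moves in the -C' direction, i.e. u is decreasing.
The nearest critical point in that direction is u = 1, where C'' = 2700 > 0 (a local minimum). The iterate converges there.

1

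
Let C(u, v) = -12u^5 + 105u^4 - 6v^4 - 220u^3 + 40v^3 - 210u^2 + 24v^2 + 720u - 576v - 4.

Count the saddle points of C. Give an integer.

C separates as a function of u plus a function of v, so ∇C=0 decouples.
∂C/∂u = -60(u - 4)(u - 3)(u - 1)(u + 1) = 0 at u ∈ {-1, 1, 3, 4}; ∂C/∂v = -24(v - 4)(v - 3)(v + 2) = 0 at v ∈ {-2, 3, 4}.
The Hessian is diagonal: diag(C_uu, C_vv). Second derivatives: C_uu(-1)=2400, C_uu(1)=-720, C_uu(3)=480, C_uu(4)=-900; C_vv(-2)=-720, C_vv(3)=120, C_vv(4)=-144.
Saddle points occur where the two diagonal entries have opposite signs: (-1, -2), (-1, 4), (1, 3), (3, -2), (3, 4), (4, 3). Count: 6.

6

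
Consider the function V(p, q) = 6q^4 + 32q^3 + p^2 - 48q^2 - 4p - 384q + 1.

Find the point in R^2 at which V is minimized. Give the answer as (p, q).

V(p,q) separates as A(p) + B(q) + 1, so its minimum is min A + min B + 1.
A'(p) = 2p - 4 vanishes at p ∈ {2}; B'(q) = 24(q - 2)(q + 2)(q + 4) vanishes at q ∈ {-4, -2, 2}.
Local minima of A (where A''>0): A(2)=-4. Local minima of B: B(-4)=256, B(2)=-608.
So the global minimum of V is A(2) + B(2) + 1 = -4 − 608 + 1 = -611, attained at (2, 2).

(2, 2)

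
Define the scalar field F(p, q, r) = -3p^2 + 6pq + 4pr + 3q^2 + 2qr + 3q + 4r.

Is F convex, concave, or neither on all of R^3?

F is quadratic, so its Hessian is the constant matrix H = [[-6, 6, 4], [6, 6, 2], [4, 2, 0]].
Leading principal minors: -6, -72, 24.
Neither pattern holds ⇒ H is indefinite ⇒ neither convex nor concave.

neither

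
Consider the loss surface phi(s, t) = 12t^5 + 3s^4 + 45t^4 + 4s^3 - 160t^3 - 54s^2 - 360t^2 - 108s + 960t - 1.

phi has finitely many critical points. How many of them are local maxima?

2

phi separates as a function of s plus a function of t, so ∇phi=0 decouples.
∂phi/∂s = 12(s - 3)(s + 1)(s + 3) = 0 at s ∈ {-3, -1, 3}; ∂phi/∂t = 60(t - 2)(t - 1)(t + 2)(t + 4) = 0 at t ∈ {-4, -2, 1, 2}.
The Hessian is diagonal: diag(phi_ss, phi_tt). Second derivatives: phi_ss(-3)=144, phi_ss(-1)=-96, phi_ss(3)=288; phi_tt(-4)=-3600, phi_tt(-2)=1440, phi_tt(1)=-900, phi_tt(2)=1440.
Local maxima occur where both diagonal entries negative: (-1, -4), (-1, 1). Count: 2.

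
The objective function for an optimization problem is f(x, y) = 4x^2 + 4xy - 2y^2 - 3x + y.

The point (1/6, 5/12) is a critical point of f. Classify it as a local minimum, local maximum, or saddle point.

The Hessian of f is constant: H = [[8, 4], [4, -4]].
det(H) = 8·(-4) − 4² = -48.
Since det(H) < 0, H is indefinite and the critical point is a saddle point.

saddle point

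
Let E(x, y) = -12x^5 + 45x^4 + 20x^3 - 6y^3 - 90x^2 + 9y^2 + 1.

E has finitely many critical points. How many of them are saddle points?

4

E separates as a function of x plus a function of y, so ∇E=0 decouples.
∂E/∂x = -60x(x - 3)(x - 1)(x + 1) = 0 at x ∈ {-1, 0, 1, 3}; ∂E/∂y = -18y(y - 1) = 0 at y ∈ {0, 1}.
The Hessian is diagonal: diag(E_xx, E_yy). Second derivatives: E_xx(-1)=480, E_xx(0)=-180, E_xx(1)=240, E_xx(3)=-1440; E_yy(0)=18, E_yy(1)=-18.
Saddle points occur where the two diagonal entries have opposite signs: (-1, 1), (0, 0), (1, 1), (3, 0). Count: 4.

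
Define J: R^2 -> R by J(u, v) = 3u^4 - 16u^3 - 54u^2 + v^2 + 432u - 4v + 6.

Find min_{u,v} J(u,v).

-1105

J(u,v) separates as P(u) + Q(v) + 6, so its minimum is min P + min Q + 6.
P'(u) = 12(u - 4)(u - 3)(u + 3) vanishes at u ∈ {-3, 3, 4}; Q'(v) = 2v - 4 vanishes at v ∈ {2}.
Local minima of P (where P''>0): P(-3)=-1107, P(4)=608. Local minima of Q: Q(2)=-4.
So the global minimum of J is P(-3) + Q(2) + 6 = -1107 − 4 + 6 = -1105, attained at (-3, 2).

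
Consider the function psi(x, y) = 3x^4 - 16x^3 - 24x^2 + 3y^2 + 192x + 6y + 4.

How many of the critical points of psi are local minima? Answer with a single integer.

2

psi separates as a function of x plus a function of y, so ∇psi=0 decouples.
∂psi/∂x = 12(x - 4)(x - 2)(x + 2) = 0 at x ∈ {-2, 2, 4}; ∂psi/∂y = 6(y + 1) = 0 at y ∈ {-1}.
The Hessian is diagonal: diag(psi_xx, psi_yy). Second derivatives: psi_xx(-2)=288, psi_xx(2)=-96, psi_xx(4)=144; psi_yy(-1)=6.
Local minima occur where both diagonal entries positive: (-2, -1), (4, -1). Count: 2.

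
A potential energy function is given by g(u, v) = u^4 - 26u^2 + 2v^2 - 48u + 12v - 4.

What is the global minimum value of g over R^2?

-374

g(u,v) separates as P(u) + Q(v) − 4, so its minimum is min P + min Q − 4.
P'(u) = 4(u - 4)(u + 1)(u + 3) vanishes at u ∈ {-3, -1, 4}; Q'(v) = 4v + 12 vanishes at v ∈ {-3}.
Local minima of P (where P''>0): P(-3)=-9, P(4)=-352. Local minima of Q: Q(-3)=-18.
So the global minimum of g is P(4) + Q(-3) − 4 = -352 − 18 − 4 = -374, attained at (4, -3).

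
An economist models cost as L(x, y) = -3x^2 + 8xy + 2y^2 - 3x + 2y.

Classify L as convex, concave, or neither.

L is quadratic, so its Hessian is the constant matrix H = [[-6, 8], [8, 4]].
det(H) = -88, tr(H) = -2.
det(H) < 0, so H is indefinite: neither convex nor concave.

neither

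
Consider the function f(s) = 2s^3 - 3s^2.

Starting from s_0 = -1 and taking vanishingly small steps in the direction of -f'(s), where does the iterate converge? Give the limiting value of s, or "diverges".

diverges

f'(s) = 6s(s - 1), so f'(-1) = 12.
Gradient descent moves in the -f' direction, i.e. s is decreasing.
There is no critical point below s=-1, and f' keeps the same sign, so the iterate runs off to −∞.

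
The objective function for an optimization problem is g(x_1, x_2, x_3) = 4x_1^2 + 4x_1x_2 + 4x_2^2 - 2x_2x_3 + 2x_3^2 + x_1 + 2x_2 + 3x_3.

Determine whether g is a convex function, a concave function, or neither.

g is quadratic, so its Hessian is the constant matrix H = [[8, 4, 0], [4, 8, -2], [0, -2, 4]].
Leading principal minors: 8, 48, 160.
All positive ⇒ H ≻ 0 ⇒ convex.

convex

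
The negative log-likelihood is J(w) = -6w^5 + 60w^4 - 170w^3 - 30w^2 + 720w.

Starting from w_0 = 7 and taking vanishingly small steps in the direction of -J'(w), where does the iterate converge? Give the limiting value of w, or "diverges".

J'(w) = -30(w - 4)(w - 3)(w - 2)(w + 1), so J'(7) = -14400.
Gradient descent moves in the -J' direction, i.e. w is increasing.
There is no critical point above w=7, and J' keeps the same sign, so the iterate runs off to +∞.

diverges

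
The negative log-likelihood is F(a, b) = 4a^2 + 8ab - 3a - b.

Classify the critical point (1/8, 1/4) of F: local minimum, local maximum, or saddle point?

saddle point

The Hessian of F is constant: H = [[8, 8], [8, 0]].
det(H) = 8·0 − 8² = -64.
Since det(H) < 0, H is indefinite and the critical point is a saddle point.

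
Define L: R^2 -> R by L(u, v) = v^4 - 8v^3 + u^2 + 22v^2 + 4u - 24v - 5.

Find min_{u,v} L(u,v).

L(u,v) separates as P(u) + Q(v) − 5, so its minimum is min P + min Q − 5.
P'(u) = 2u + 4 vanishes at u ∈ {-2}; Q'(v) = 4(v - 3)(v - 2)(v - 1) vanishes at v ∈ {1, 2, 3}.
Local minima of P (where P''>0): P(-2)=-4. Local minima of Q: Q(1)=-9, Q(3)=-9.
So the global minimum of L is P(-2) + Q(1) − 5 = -4 − 9 − 5 = -18, attained at (-2, 1).

-18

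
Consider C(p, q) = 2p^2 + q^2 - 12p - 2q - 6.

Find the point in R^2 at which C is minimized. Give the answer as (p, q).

(3, 1)

C(p,q) separates as A(p) + B(q) − 6, so its minimum is min A + min B − 6.
A'(p) = 4p - 12 vanishes at p ∈ {3}; B'(q) = 2q - 2 vanishes at q ∈ {1}.
Local minima of A (where A''>0): A(3)=-18. Local minima of B: B(1)=-1.
So the global minimum of C is A(3) + B(1) − 6 = -18 − 1 − 6 = -25, attained at (3, 1).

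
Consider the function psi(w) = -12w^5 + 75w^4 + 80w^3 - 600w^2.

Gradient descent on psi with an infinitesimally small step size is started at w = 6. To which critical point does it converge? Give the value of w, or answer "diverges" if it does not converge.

psi'(w) = -60w(w - 5)(w - 2)(w + 2), so psi'(6) = -11520.
Gradient descent moves in the -psi' direction, i.e. w is increasing.
There is no critical point above w=6, and psi' keeps the same sign, so the iterate runs off to +∞.

diverges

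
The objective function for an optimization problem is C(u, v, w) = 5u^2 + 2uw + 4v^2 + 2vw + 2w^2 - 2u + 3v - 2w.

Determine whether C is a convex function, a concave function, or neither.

C is quadratic, so its Hessian is the constant matrix H = [[10, 0, 2], [0, 8, 2], [2, 2, 4]].
Leading principal minors: 10, 80, 248.
All positive ⇒ H ≻ 0 ⇒ convex.

convex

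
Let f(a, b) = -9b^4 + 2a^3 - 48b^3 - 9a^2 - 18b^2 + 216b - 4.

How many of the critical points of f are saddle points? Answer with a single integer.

f separates as a function of a plus a function of b, so ∇f=0 decouples.
∂f/∂a = 6a(a - 3) = 0 at a ∈ {0, 3}; ∂f/∂b = -36(b - 1)(b + 2)(b + 3) = 0 at b ∈ {-3, -2, 1}.
The Hessian is diagonal: diag(f_aa, f_bb). Second derivatives: f_aa(0)=-18, f_aa(3)=18; f_bb(-3)=-144, f_bb(-2)=108, f_bb(1)=-432.
Saddle points occur where the two diagonal entries have opposite signs: (0, -2), (3, -3), (3, 1). Count: 3.

3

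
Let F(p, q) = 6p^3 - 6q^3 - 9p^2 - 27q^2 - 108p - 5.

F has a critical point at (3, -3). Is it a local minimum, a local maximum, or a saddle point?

local minimum

The mixed partial ∂²F/∂p∂q is 0, so the Hessian at any point is diag(F_pp, F_qq) = diag(18(2p - 1), -18(2q + 3)).
At (3, -3): H = diag(90, 54).
Both eigenvalues are positive, so H is positive definite: a local minimum.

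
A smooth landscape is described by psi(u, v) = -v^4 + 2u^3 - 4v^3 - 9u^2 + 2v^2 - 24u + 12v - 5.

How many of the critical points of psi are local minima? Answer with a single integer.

psi separates as a function of u plus a function of v, so ∇psi=0 decouples.
∂psi/∂u = 6(u - 4)(u + 1) = 0 at u ∈ {-1, 4}; ∂psi/∂v = -4(v - 1)(v + 1)(v + 3) = 0 at v ∈ {-3, -1, 1}.
The Hessian is diagonal: diag(psi_uu, psi_vv). Second derivatives: psi_uu(-1)=-30, psi_uu(4)=30; psi_vv(-3)=-32, psi_vv(-1)=16, psi_vv(1)=-32.
Local minima occur where both diagonal entries positive: (4, -1). Count: 1.

1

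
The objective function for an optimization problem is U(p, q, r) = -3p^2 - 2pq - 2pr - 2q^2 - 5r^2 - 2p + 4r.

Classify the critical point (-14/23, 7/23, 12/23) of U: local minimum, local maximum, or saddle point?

The Hessian is constant: H = [[-6, -2, -2], [-2, -4, 0], [-2, 0, -10]].
Leading principal minors: Δ₁ = -6, Δ₂ = 20, Δ₃ = -184.
The minors alternate sign starting negative (−, +, −), so H is negative definite: a local maximum.

local maximum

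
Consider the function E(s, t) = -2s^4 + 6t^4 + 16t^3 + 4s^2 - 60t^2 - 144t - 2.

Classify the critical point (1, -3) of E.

saddle point

The mixed partial ∂²E/∂s∂t is 0, so the Hessian at any point is diag(E_ss, E_tt) = diag(8(-3s^2 + 1), 24(3t^2 + 4t - 5)).
At (1, -3): H = diag(-16, 240).
The eigenvalues have opposite signs, so H is indefinite: a saddle point.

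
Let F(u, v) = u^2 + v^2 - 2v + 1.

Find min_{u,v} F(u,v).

0

F(u,v) separates as P(u) + Q(v) + 1, so its minimum is min P + min Q + 1.
P'(u) = 2u vanishes at u ∈ {0}; Q'(v) = 2v - 2 vanishes at v ∈ {1}.
Local minima of P (where P''>0): P(0)=0. Local minima of Q: Q(1)=-1.
So the global minimum of F is P(0) + Q(1) + 1 = 0 − 1 + 1 = 0, attained at (0, 1).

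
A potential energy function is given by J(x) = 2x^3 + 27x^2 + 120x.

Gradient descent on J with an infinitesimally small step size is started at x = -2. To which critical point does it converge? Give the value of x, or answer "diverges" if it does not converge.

-4

J'(x) = 6(x + 4)(x + 5), so J'(-2) = 36.
Gradient descent moves in the -J' direction, i.e. x is decreasing.
The nearest critical point in that direction is x = -4, where J'' = 6 > 0 (a local minimum). The iterate converges there.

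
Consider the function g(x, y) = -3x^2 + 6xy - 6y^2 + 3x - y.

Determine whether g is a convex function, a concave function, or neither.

concave

g is quadratic, so its Hessian is the constant matrix H = [[-6, 6], [6, -12]].
det(H) = 36, tr(H) = -18.
det(H) > 0 and tr(H) < 0, so H is negative definite everywhere: concave.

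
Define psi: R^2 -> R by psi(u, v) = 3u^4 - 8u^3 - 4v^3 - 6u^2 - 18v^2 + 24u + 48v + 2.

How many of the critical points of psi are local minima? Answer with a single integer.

2

psi separates as a function of u plus a function of v, so ∇psi=0 decouples.
∂psi/∂u = 12(u - 2)(u - 1)(u + 1) = 0 at u ∈ {-1, 1, 2}; ∂psi/∂v = -12(v - 1)(v + 4) = 0 at v ∈ {-4, 1}.
The Hessian is diagonal: diag(psi_uu, psi_vv). Second derivatives: psi_uu(-1)=72, psi_uu(1)=-24, psi_uu(2)=36; psi_vv(-4)=60, psi_vv(1)=-60.
Local minima occur where both diagonal entries positive: (-1, -4), (2, -4). Count: 2.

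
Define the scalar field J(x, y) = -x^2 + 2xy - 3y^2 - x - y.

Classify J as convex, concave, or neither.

concave

J is quadratic, so its Hessian is the constant matrix H = [[-2, 2], [2, -6]].
det(H) = 8, tr(H) = -8.
det(H) > 0 and tr(H) < 0, so H is negative definite everywhere: concave.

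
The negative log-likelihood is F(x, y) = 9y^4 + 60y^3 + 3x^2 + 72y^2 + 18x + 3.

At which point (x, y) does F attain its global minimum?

F(x,y) separates as P(x) + Q(y) + 3, so its minimum is min P + min Q + 3.
P'(x) = 6x + 18 vanishes at x ∈ {-3}; Q'(y) = 36y(y + 1)(y + 4) vanishes at y ∈ {-4, -1, 0}.
Local minima of P (where P''>0): P(-3)=-27. Local minima of Q: Q(-4)=-384, Q(0)=0.
So the global minimum of F is P(-3) + Q(-4) + 3 = -27 − 384 + 3 = -408, attained at (-3, -4).

(-3, -4)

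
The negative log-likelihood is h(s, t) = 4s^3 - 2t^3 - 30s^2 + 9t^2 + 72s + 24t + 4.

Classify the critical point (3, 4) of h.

saddle point

The mixed partial ∂²h/∂s∂t is 0, so the Hessian at any point is diag(h_ss, h_tt) = diag(12(2s - 5), 6(-2t + 3)).
At (3, 4): H = diag(12, -30).
The eigenvalues have opposite signs, so H is indefinite: a saddle point.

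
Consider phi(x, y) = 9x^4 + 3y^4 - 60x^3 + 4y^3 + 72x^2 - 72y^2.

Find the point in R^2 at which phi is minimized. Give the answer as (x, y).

(4, -4)

phi(x,y) separates as P(x) + Q(y), so its minimum is min P + min Q.
P'(x) = 36x(x - 4)(x - 1) vanishes at x ∈ {0, 1, 4}; Q'(y) = 12y(y - 3)(y + 4) vanishes at y ∈ {-4, 0, 3}.
Local minima of P (where P''>0): P(0)=0, P(4)=-384. Local minima of Q: Q(-4)=-640, Q(3)=-297.
So the global minimum of phi is P(4) + Q(-4) = -384 − 640 = -1024, attained at (4, -4).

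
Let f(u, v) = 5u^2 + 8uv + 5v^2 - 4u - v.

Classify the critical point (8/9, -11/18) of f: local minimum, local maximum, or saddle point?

The Hessian of f is constant: H = [[10, 8], [8, 10]].
det(H) = 10·10 − 8² = 36.
det(H) > 0 and tr(H) = 20 > 0, so H is positive definite and the point is a local minimum.

local minimum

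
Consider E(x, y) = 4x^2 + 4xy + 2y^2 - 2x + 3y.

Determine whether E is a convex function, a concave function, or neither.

convex

E is quadratic, so its Hessian is the constant matrix H = [[8, 4], [4, 4]].
det(H) = 16, tr(H) = 12.
det(H) > 0 and tr(H) > 0, so H is positive definite everywhere: convex.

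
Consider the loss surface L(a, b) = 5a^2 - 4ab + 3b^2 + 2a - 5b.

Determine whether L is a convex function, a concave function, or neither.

convex

L is quadratic, so its Hessian is the constant matrix H = [[10, -4], [-4, 6]].
det(H) = 44, tr(H) = 16.
det(H) > 0 and tr(H) > 0, so H is positive definite everywhere: convex.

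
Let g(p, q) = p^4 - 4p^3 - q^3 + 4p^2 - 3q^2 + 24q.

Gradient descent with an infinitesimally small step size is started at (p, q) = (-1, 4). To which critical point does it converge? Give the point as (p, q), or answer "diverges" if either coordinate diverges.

g is separable, so gradient descent decouples: p follows -∂g/∂p, q follows -∂g/∂q.
∂g/∂p = 4p(p - 2)(p - 1); at p=-1 this is -24, so p increases.
∂g/∂q = -3(q - 2)(q + 4); at q=4 this is -48, so q increases.
The q-coordinate has no critical point in that direction and runs off to infinity.

diverges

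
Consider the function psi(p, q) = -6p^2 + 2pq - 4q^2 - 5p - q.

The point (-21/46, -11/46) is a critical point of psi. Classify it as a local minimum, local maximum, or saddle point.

local maximum

The Hessian of psi is constant: H = [[-12, 2], [2, -8]].
det(H) = (-12)·(-8) − 2² = 92.
det(H) > 0 and tr(H) = -20 < 0, so H is negative definite and the point is a local maximum.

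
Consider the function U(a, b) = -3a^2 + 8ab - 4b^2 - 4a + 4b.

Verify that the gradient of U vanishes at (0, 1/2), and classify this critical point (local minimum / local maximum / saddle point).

∇U = (-6a + 8b - 4, 8a - 8b + 4); substituting (0, 1/2) gives ∇U = (0, 0), so (0, 1/2) is indeed a critical point.
The Hessian of U is constant: H = [[-6, 8], [8, -8]].
det(H) = (-6)·(-8) − 8² = -16.
Since det(H) < 0, H is indefinite and the critical point is a saddle point.

saddle point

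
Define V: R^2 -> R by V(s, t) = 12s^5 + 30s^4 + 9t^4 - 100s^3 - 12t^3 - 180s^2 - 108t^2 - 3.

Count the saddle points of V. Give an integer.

V separates as a function of s plus a function of t, so ∇V=0 decouples.
∂V/∂s = 60s(s - 2)(s + 1)(s + 3) = 0 at s ∈ {-3, -1, 0, 2}; ∂V/∂t = 36t(t - 3)(t + 2) = 0 at t ∈ {-2, 0, 3}.
The Hessian is diagonal: diag(V_ss, V_tt). Second derivatives: V_ss(-3)=-1800, V_ss(-1)=360, V_ss(0)=-360, V_ss(2)=1800; V_tt(-2)=360, V_tt(0)=-216, V_tt(3)=540.
Saddle points occur where the two diagonal entries have opposite signs: (-3, -2), (-3, 3), (-1, 0), (0, -2), (0, 3), (2, 0). Count: 6.

6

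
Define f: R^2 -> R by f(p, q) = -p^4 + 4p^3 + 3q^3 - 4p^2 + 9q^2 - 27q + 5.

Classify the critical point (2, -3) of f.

The mixed partial ∂²f/∂p∂q is 0, so the Hessian at any point is diag(f_pp, f_qq) = diag(4(-3p^2 + 6p - 2), 18(q + 1)).
At (2, -3): H = diag(-8, -36).
Both eigenvalues are negative, so H is negative definite: a local maximum.

local maximum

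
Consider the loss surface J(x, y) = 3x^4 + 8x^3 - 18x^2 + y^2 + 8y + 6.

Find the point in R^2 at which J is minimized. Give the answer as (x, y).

(-3, -4)

J(x,y) separates as P(x) + Q(y) + 6, so its minimum is min P + min Q + 6.
P'(x) = 12x(x - 1)(x + 3) vanishes at x ∈ {-3, 0, 1}; Q'(y) = 2y + 8 vanishes at y ∈ {-4}.
Local minima of P (where P''>0): P(-3)=-135, P(1)=-7. Local minima of Q: Q(-4)=-16.
So the global minimum of J is P(-3) + Q(-4) + 6 = -135 − 16 + 6 = -145, attained at (-3, -4).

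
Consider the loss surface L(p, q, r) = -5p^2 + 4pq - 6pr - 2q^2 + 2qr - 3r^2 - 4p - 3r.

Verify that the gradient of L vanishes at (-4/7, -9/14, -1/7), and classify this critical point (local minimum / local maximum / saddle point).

∇L = (-10p + 4q - 6r - 4, 4p - 4q + 2r, -6p + 2q - 6r - 3); substituting (-4/7, -9/14, -1/7) gives ∇L = (0, 0, 0), so (-4/7, -9/14, -1/7) is indeed a critical point.
The Hessian is constant: H = [[-10, 4, -6], [4, -4, 2], [-6, 2, -6]].
Leading principal minors: Δ₁ = -10, Δ₂ = 24, Δ₃ = -56.
The minors alternate sign starting negative (−, +, −), so H is negative definite: a local maximum.

local maximum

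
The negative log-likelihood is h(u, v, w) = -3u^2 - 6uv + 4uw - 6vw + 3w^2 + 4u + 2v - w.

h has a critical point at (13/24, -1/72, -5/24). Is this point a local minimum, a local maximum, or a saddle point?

saddle point

The Hessian is constant: H = [[-6, -6, 4], [-6, 0, -6], [4, -6, 6]].
Leading principal minors: Δ₁ = -6, Δ₂ = -36, Δ₃ = 288.
The minors fit neither the all-positive nor the alternating-sign pattern, so H is indefinite: a saddle point.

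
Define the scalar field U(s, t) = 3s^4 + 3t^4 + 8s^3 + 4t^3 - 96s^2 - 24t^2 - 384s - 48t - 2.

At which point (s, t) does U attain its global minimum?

U(s,t) separates as P(s) + Q(t) − 2, so its minimum is min P + min Q − 2.
P'(s) = 12(s - 4)(s + 2)(s + 4) vanishes at s ∈ {-4, -2, 4}; Q'(t) = 12(t - 2)(t + 1)(t + 2) vanishes at t ∈ {-2, -1, 2}.
Local minima of P (where P''>0): P(-4)=256, P(4)=-1792. Local minima of Q: Q(-2)=16, Q(2)=-112.
So the global minimum of U is P(4) + Q(2) − 2 = -1792 − 112 − 2 = -1906, attained at (4, 2).

(4, 2)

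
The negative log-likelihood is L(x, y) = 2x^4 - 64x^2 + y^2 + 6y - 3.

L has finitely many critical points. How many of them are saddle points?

1

L separates as a function of x plus a function of y, so ∇L=0 decouples.
∂L/∂x = 8x(x - 4)(x + 4) = 0 at x ∈ {-4, 0, 4}; ∂L/∂y = 2(y + 3) = 0 at y ∈ {-3}.
The Hessian is diagonal: diag(L_xx, L_yy). Second derivatives: L_xx(-4)=256, L_xx(0)=-128, L_xx(4)=256; L_yy(-3)=2.
Saddle points occur where the two diagonal entries have opposite signs: (0, -3). Count: 1.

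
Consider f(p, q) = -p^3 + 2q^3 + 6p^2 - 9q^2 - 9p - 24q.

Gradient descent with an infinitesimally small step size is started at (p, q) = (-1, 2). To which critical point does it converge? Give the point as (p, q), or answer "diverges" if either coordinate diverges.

(1, 4)

f is separable, so gradient descent decouples: p follows -∂f/∂p, q follows -∂f/∂q.
∂f/∂p = -3(p - 3)(p - 1); at p=-1 this is -24, so p increases.
∂f/∂q = 6(q - 4)(q + 1); at q=2 this is -36, so q increases.
p converges to its nearest critical value 1 (a local min of the p-part); q converges to 4. The iterate converges to (1, 4).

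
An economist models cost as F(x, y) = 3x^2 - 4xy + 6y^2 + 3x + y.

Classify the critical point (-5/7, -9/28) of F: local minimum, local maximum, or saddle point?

The Hessian of F is constant: H = [[6, -4], [-4, 12]].
det(H) = 6·12 − (-4)² = 56.
det(H) > 0 and tr(H) = 18 > 0, so H is positive definite and the point is a local minimum.

local minimum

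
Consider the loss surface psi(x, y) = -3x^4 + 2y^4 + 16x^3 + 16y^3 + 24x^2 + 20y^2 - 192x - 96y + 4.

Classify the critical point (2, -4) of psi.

The mixed partial ∂²psi/∂x∂y is 0, so the Hessian at any point is diag(psi_xx, psi_yy) = diag(12(-3x^2 + 8x + 4), 8(3y^2 + 12y + 5)).
At (2, -4): H = diag(96, 40).
Both eigenvalues are positive, so H is positive definite: a local minimum.

local minimum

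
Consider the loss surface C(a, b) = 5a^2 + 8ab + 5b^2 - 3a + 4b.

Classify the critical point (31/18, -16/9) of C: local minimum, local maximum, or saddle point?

The Hessian of C is constant: H = [[10, 8], [8, 10]].
det(H) = 10·10 − 8² = 36.
det(H) > 0 and tr(H) = 20 > 0, so H is positive definite and the point is a local minimum.

local minimum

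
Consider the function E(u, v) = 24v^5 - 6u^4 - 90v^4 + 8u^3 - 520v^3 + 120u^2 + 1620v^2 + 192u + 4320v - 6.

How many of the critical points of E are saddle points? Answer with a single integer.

6

E separates as a function of u plus a function of v, so ∇E=0 decouples.
∂E/∂u = -24(u - 4)(u + 1)(u + 2) = 0 at u ∈ {-2, -1, 4}; ∂E/∂v = 120(v - 4)(v - 3)(v + 1)(v + 3) = 0 at v ∈ {-3, -1, 3, 4}.
The Hessian is diagonal: diag(E_uu, E_vv). Second derivatives: E_uu(-2)=-144, E_uu(-1)=120, E_uu(4)=-720; E_vv(-3)=-10080, E_vv(-1)=4800, E_vv(3)=-2880, E_vv(4)=4200.
Saddle points occur where the two diagonal entries have opposite signs: (-2, -1), (-2, 4), (-1, -3), (-1, 3), (4, -1), (4, 4). Count: 6.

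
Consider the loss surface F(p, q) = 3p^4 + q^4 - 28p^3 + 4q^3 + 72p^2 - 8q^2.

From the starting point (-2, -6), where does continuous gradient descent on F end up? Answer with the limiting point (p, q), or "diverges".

(0, -4)

F is separable, so gradient descent decouples: p follows -∂F/∂p, q follows -∂F/∂q.
∂F/∂p = 12p(p - 4)(p - 3); at p=-2 this is -720, so p increases.
∂F/∂q = 4q(q - 1)(q + 4); at q=-6 this is -336, so q increases.
p converges to its nearest critical value 0 (a local min of the p-part); q converges to -4. The iterate converges to (0, -4).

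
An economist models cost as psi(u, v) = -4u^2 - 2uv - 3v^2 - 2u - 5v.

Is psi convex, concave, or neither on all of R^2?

concave

psi is quadratic, so its Hessian is the constant matrix H = [[-8, -2], [-2, -6]].
det(H) = 44, tr(H) = -14.
det(H) > 0 and tr(H) < 0, so H is negative definite everywhere: concave.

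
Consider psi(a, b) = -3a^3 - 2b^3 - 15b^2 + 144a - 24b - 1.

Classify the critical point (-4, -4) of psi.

local minimum

The mixed partial ∂²psi/∂a∂b is 0, so the Hessian at any point is diag(psi_aa, psi_bb) = diag(-18a, -6(2b + 5)).
At (-4, -4): H = diag(72, 18).
Both eigenvalues are positive, so H is positive definite: a local minimum.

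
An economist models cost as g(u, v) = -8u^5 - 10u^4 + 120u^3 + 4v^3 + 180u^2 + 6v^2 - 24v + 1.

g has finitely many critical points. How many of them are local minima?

2

g separates as a function of u plus a function of v, so ∇g=0 decouples.
∂g/∂u = -40u(u - 3)(u + 1)(u + 3) = 0 at u ∈ {-3, -1, 0, 3}; ∂g/∂v = 12(v - 1)(v + 2) = 0 at v ∈ {-2, 1}.
The Hessian is diagonal: diag(g_uu, g_vv). Second derivatives: g_uu(-3)=1440, g_uu(-1)=-320, g_uu(0)=360, g_uu(3)=-2880; g_vv(-2)=-36, g_vv(1)=36.
Local minima occur where both diagonal entries positive: (-3, 1), (0, 1). Count: 2.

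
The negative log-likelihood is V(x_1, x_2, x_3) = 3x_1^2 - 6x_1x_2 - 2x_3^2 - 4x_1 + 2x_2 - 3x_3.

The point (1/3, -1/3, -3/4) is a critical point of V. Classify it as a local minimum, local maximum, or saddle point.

saddle point

The Hessian is constant: H = [[6, -6, 0], [-6, 0, 0], [0, 0, -4]].
Leading principal minors: Δ₁ = 6, Δ₂ = -36, Δ₃ = 144.
The minors fit neither the all-positive nor the alternating-sign pattern, so H is indefinite: a saddle point.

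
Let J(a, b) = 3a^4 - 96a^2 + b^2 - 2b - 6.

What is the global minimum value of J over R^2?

J(a,b) separates as P(a) + Q(b) − 6, so its minimum is min P + min Q − 6.
P'(a) = 12a(a - 4)(a + 4) vanishes at a ∈ {-4, 0, 4}; Q'(b) = 2b - 2 vanishes at b ∈ {1}.
Local minima of P (where P''>0): P(-4)=-768, P(4)=-768. Local minima of Q: Q(1)=-1.
So the global minimum of J is P(-4) + Q(1) − 6 = -768 − 1 − 6 = -775, attained at (-4, 1).

-775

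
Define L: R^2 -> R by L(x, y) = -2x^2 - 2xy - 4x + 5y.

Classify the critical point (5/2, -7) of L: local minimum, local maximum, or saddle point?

saddle point

The Hessian of L is constant: H = [[-4, -2], [-2, 0]].
det(H) = (-4)·0 − (-2)² = -4.
Since det(H) < 0, H is indefinite and the critical point is a saddle point.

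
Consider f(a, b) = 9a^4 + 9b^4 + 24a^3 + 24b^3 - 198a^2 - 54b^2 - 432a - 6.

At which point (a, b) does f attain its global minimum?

(3, -3)

f(a,b) separates as P(a) + Q(b) − 6, so its minimum is min P + min Q − 6.
P'(a) = 36(a - 3)(a + 1)(a + 4) vanishes at a ∈ {-4, -1, 3}; Q'(b) = 36b(b - 1)(b + 3) vanishes at b ∈ {-3, 0, 1}.
Local minima of P (where P''>0): P(-4)=-672, P(3)=-1701. Local minima of Q: Q(-3)=-405, Q(1)=-21.
So the global minimum of f is P(3) + Q(-3) − 6 = -1701 − 405 − 6 = -2112, attained at (3, -3).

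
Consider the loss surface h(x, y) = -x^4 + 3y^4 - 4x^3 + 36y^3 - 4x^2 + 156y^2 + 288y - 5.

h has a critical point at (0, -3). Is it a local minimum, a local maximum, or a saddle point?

The mixed partial ∂²h/∂x∂y is 0, so the Hessian at any point is diag(h_xx, h_yy) = diag(-4(3x^2 + 6x + 2), 12(3y^2 + 18y + 26)).
At (0, -3): H = diag(-8, -12).
Both eigenvalues are negative, so H is negative definite: a local maximum.

local maximum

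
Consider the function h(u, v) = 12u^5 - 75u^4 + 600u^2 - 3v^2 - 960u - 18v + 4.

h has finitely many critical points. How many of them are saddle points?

2

h separates as a function of u plus a function of v, so ∇h=0 decouples.
∂h/∂u = 60(u - 4)(u - 2)(u - 1)(u + 2) = 0 at u ∈ {-2, 1, 2, 4}; ∂h/∂v = -6(v + 3) = 0 at v ∈ {-3}.
The Hessian is diagonal: diag(h_uu, h_vv). Second derivatives: h_uu(-2)=-4320, h_uu(1)=540, h_uu(2)=-480, h_uu(4)=2160; h_vv(-3)=-6.
Saddle points occur where the two diagonal entries have opposite signs: (1, -3), (4, -3). Count: 2.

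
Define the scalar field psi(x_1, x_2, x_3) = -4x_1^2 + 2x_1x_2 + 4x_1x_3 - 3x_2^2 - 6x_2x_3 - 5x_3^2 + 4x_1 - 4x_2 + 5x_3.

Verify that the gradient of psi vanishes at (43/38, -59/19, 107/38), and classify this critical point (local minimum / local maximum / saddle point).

∇psi = (-8x_1 + 2x_2 + 4x_3 + 4, 2x_1 - 6x_2 - 6x_3 - 4, 4x_1 - 6x_2 - 10x_3 + 5); substituting (43/38, -59/19, 107/38) gives ∇psi = (0, 0, 0), so (43/38, -59/19, 107/38) is indeed a critical point.
The Hessian is constant: H = [[-8, 2, 4], [2, -6, -6], [4, -6, -10]].
Leading principal minors: Δ₁ = -8, Δ₂ = 44, Δ₃ = -152.
The minors alternate sign starting negative (−, +, −), so H is negative definite: a local maximum.

local maximum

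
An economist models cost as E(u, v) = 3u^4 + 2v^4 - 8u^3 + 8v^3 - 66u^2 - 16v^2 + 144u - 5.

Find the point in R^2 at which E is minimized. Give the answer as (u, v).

E(u,v) separates as P(u) + Q(v) − 5, so its minimum is min P + min Q − 5.
P'(u) = 12(u - 4)(u - 1)(u + 3) vanishes at u ∈ {-3, 1, 4}; Q'(v) = 8v(v - 1)(v + 4) vanishes at v ∈ {-4, 0, 1}.
Local minima of P (where P''>0): P(-3)=-567, P(4)=-224. Local minima of Q: Q(-4)=-256, Q(1)=-6.
So the global minimum of E is P(-3) + Q(-4) − 5 = -567 − 256 − 5 = -828, attained at (-3, -4).

(-3, -4)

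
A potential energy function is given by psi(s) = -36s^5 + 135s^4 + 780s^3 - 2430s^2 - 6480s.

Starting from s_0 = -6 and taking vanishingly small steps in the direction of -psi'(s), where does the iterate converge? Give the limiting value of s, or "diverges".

psi'(s) = -180(s - 4)(s - 3)(s + 1)(s + 3), so psi'(-6) = -243000.
Gradient descent moves in the -psi' direction, i.e. s is increasing.
The nearest critical point in that direction is s = -3, where psi'' = 15120 > 0 (a local minimum). The iterate converges there.

-3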